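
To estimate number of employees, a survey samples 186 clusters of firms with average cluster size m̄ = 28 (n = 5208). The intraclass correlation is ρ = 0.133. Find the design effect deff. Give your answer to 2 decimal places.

deff = 1 + (28 − 1)·0.133 = 1 + 3.591 = 4.591.

4.59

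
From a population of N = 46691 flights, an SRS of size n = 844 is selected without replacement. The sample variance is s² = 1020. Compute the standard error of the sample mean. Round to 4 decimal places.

Under SRS without replacement, Var(ȳ) = (1 − f)·s²/n with f = n/N = 844/46691 = 0.01807629.
Var(ȳ) = (1 − 0.01807629)·1020/844 = 0.98192371·1.2085308 = 1.1866851.
SE(ȳ) = √(1.1866851) = 1.0894.

1.0894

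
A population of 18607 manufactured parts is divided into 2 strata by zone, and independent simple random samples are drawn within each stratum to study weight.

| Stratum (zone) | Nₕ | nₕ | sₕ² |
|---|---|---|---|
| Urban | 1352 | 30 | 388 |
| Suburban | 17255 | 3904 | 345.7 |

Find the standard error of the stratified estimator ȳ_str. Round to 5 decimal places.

Var(ȳ_str) = Σₕ Wₕ²(1 − fₕ)sₕ²/nₕ with Wₕ = Nₕ/N, N = 18607.
Urban: Wₕ = 0.07266083; term = 0.07266083²·(1 − 0.02218935)·388/30 = 0.066767621.
Suburban: Wₕ = 0.92733917; term = 0.92733917²·(1 − 0.22625326)·345.7/3904 = 0.05892039.
Sum = 0.12568801.
SE = √(0.12568801) = 0.35453.

0.35453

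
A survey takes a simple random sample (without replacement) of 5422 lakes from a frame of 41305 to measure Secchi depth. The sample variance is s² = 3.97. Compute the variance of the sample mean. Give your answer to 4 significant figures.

6.361 × 10^-4

Under SRS without replacement, Var(ȳ) = (1 − f)·s²/n with f = n/N = 5422/41305 = 0.13126740.
Var(ȳ) = (1 − 0.13126740)·3.97/5422 = 0.86873260·7.3220214 × 10^-4 = 6.3608787 × 10^-4.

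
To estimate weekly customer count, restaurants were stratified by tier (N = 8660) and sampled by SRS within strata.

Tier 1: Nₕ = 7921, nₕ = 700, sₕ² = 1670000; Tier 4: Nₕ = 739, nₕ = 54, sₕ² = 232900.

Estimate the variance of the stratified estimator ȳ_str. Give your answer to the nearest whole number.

Var(ȳ_str) = Σₕ Wₕ²(1 − fₕ)sₕ²/nₕ with Wₕ = Nₕ/N, N = 8660.
Tier 1: Wₕ = 0.91466513; term = 0.91466513²·(1 − 0.08837268)·1670000/700 = 1819.5333.
Tier 4: Wₕ = 0.08533487; term = 0.08533487²·(1 − 0.07307172)·232900/54 = 29.112195.
Sum = 1848.6455.

1849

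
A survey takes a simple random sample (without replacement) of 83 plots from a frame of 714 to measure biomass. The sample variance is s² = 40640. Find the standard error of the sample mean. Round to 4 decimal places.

20.8019

Under SRS without replacement, Var(ȳ) = (1 − f)·s²/n with f = n/N = 83/714 = 0.11624650.
Var(ȳ) = (1 − 0.11624650)·40640/83 = 0.88375350·489.63855 = 432.71979.
SE(ȳ) = √(432.71979) = 20.8019.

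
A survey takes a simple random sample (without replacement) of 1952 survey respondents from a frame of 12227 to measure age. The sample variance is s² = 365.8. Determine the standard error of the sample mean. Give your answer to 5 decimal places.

Under SRS without replacement, Var(ȳ) = (1 − f)·s²/n with f = n/N = 1952/12227 = 0.15964668.
Var(ȳ) = (1 − 0.15964668)·365.8/1952 = 0.84035332·0.18739754 = 0.15748015.
SE(ȳ) = √(0.15748015) = 0.39684.

0.39684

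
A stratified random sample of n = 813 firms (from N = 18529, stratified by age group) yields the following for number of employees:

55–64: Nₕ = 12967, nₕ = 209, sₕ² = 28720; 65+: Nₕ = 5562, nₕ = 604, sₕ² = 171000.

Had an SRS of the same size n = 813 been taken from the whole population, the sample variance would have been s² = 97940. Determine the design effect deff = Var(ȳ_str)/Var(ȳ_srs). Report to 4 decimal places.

0.7723

Var(ȳ_str) = Σ Wₕ²(1−fₕ)sₕ²/nₕ with Wₕ = Nₕ/18529:
  55–64: (12967/18529)²·(1−209/12967)·28720/209 = 66.214987
  65+: (5562/18529)²·(1−604/5562)·171000/604 = 22.740118
  → Var(ȳ_str) = 88.955105.
Var(ȳ_srs) = (1 − 813/18529)·97940/813 = 115.18164.
deff = 88.955105 / 115.18164 = 0.7723.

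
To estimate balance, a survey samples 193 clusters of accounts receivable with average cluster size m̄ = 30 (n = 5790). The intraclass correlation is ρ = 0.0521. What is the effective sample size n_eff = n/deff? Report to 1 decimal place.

deff = 1 + (30 − 1)·0.0521 = 1 + 1.5109 = 2.5109.
n_eff = 5790 / 2.5109 = 2305.9.

2305.9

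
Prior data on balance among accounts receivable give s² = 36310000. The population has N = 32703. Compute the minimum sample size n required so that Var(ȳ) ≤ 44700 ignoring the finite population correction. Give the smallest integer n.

Without fpc, n₀ = s²/D = 36310000/44700 = 812.3043.
Rounding up, n = 813.

813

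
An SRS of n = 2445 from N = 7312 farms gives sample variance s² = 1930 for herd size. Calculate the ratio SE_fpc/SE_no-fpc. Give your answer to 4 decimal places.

f = n/N = 2445/7312 = 0.33438184.
SE_no-fpc = √(s²/n) = 0.88846275; SE_fpc = √((1−f)s²/n) = 0.72485611.
Ratio = √(1−f) = 0.81585425.

0.8159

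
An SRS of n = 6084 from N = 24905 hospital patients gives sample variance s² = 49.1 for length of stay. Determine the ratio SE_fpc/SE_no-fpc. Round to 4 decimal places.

0.8693

f = n/N = 6084/24905 = 0.24428830.
SE_no-fpc = √(s²/n) = 0.089835118; SE_fpc = √((1−f)s²/n) = 0.078095178.
Ratio = √(1−f) = 0.86931680.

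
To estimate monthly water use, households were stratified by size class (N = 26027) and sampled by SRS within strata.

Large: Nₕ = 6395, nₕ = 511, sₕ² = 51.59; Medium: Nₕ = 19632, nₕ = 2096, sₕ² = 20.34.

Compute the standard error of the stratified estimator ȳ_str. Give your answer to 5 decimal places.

Var(ȳ_str) = Σₕ Wₕ²(1 − fₕ)sₕ²/nₕ with Wₕ = Nₕ/N, N = 26027.
Large: Wₕ = 0.24570638; term = 0.24570638²·(1 − 0.07990618)·51.59/511 = 0.0056080208.
Medium: Wₕ = 0.75429362; term = 0.75429362²·(1 − 0.10676447)·20.34/2096 = 0.0049318122.
Sum = 0.010539833.
SE = √(0.010539833) = 0.10266.

0.10266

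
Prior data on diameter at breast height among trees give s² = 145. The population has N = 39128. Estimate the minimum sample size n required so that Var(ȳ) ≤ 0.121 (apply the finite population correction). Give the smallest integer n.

Without fpc, n₀ = s²/D = 145/0.121 = 1198.3471.
With fpc, (1 − n/N)·s²/n ≤ D requires n ≥ n₀/(1 + n₀/N) = 1198.3471/(1 + 1198.3471/39128) = 1162.7367.
Rounding up, n = 1163.

1163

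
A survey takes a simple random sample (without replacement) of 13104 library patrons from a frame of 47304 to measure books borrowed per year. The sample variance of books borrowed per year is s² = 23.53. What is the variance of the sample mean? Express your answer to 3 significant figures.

Under SRS without replacement, Var(ȳ) = (1 − f)·s²/n with f = n/N = 13104/47304 = 0.27701674.
Var(ȳ) = (1 − 0.27701674)·23.53/13104 = 0.72298326·0.0017956349 = 0.001298214.

0.00130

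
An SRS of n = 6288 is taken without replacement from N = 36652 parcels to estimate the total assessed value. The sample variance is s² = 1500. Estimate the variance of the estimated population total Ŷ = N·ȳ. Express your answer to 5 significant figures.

2.6548 × 10^8

Var(Ŷ) = N²·Var(ȳ) = N²·(1 − n/N)·s²/n.
f = 6288/36652 = 0.17155953; Var(ȳ) = 0.82844047·1500/6288 = 0.19762416.
Var(Ŷ) = 36652² · 0.19762416 = 2.6548219 × 10^8.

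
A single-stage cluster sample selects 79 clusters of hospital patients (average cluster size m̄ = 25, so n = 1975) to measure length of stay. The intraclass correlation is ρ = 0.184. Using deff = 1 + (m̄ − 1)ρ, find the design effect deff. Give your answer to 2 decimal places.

5.42

deff = 1 + (25 − 1)·0.184 = 1 + 4.416 = 5.416.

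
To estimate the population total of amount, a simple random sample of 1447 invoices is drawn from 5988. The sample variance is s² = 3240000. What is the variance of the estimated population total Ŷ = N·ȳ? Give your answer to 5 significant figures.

6.0885 × 10^10

Var(Ŷ) = N²·Var(ȳ) = N²·(1 − n/N)·s²/n.
f = 1447/5988 = 0.24164997; Var(ȳ) = 0.75835003·3240000/1447 = 1698.0332.
Var(Ŷ) = 5988² · 1698.0332 = 6.0884923 × 10^10.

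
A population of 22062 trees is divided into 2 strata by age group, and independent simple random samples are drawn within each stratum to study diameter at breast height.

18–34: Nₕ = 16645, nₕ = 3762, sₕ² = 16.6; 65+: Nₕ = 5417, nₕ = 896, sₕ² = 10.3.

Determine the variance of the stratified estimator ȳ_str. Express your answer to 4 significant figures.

Var(ȳ_str) = Σₕ Wₕ²(1 − fₕ)sₕ²/nₕ with Wₕ = Nₕ/N, N = 22062.
18–34: Wₕ = 0.75446469; term = 0.75446469²·(1 − 0.22601382)·16.6/3762 = 0.0019440183.
65+: Wₕ = 0.24553531; term = 0.24553531²·(1 − 0.16540521)·10.3/896 = 5.7840601 × 10^-4.
Sum = 0.0025224243.

0.002522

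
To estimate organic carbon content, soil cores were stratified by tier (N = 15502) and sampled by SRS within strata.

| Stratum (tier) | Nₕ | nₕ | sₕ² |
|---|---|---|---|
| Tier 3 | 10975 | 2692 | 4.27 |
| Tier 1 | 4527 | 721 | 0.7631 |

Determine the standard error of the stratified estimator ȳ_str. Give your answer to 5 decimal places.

0.02600

Var(ȳ_str) = Σₕ Wₕ²(1 − fₕ)sₕ²/nₕ with Wₕ = Nₕ/N, N = 15502.
Tier 3: Wₕ = 0.70797316; term = 0.70797316²·(1 − 0.24528474)·4.27/2692 = 6.0002527 × 10^-4.
Tier 1: Wₕ = 0.29202684; term = 0.29202684²·(1 − 0.15926662)·0.7631/721 = 7.5883963 × 10^-5.
Sum = 6.7590923 × 10^-4.
SE = √(6.7590923 × 10^-4) = 0.02600.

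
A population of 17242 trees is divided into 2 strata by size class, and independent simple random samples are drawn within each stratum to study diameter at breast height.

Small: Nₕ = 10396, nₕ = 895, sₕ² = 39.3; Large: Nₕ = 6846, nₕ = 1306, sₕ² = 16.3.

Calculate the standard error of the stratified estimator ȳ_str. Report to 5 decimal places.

0.12721

Var(ȳ_str) = Σₕ Wₕ²(1 − fₕ)sₕ²/nₕ with Wₕ = Nₕ/N, N = 17242.
Small: Wₕ = 0.60294629; term = 0.60294629²·(1 − 0.08609080)·39.3/895 = 0.014589144.
Large: Wₕ = 0.39705371; term = 0.39705371²·(1 − 0.19076833)·16.3/1306 = 0.0015922667.
Sum = 0.016181411.
SE = √(0.016181411) = 0.12721.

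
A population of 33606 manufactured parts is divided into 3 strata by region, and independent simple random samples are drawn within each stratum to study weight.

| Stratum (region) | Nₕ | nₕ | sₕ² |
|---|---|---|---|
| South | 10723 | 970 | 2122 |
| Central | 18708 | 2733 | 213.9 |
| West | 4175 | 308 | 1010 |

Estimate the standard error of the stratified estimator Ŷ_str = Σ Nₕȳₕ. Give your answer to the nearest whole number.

17468

Var(Ŷ_str) = Σₕ Nₕ²(1 − fₕ)sₕ²/nₕ.
South: 10723²·(1 − 970/10723)·2122/970 = 2.2878533 × 10^8.
Central: 18708²·(1 − 2733/18708)·213.9/2733 = 2.3390493 × 10^7.
West: 4175²·(1 − 308/4175)·1010/308 = 5.2942118 × 10^7.
Sum = 3.0511794 × 10^8.
SE = √(3.0511794 × 10^8) = 17468.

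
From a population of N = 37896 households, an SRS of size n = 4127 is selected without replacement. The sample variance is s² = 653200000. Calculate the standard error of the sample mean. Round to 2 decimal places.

Under SRS without replacement, Var(ȳ) = (1 − f)·s²/n with f = n/N = 4127/37896 = 0.10890331.
Var(ȳ) = (1 − 0.10890331)·653200000/4127 = 0.89109669·158274.78 = 141038.13.
SE(ȳ) = √(141038.13) = 375.55.

375.55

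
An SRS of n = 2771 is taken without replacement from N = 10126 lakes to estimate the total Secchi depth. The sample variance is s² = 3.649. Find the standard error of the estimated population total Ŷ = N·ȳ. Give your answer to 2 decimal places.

313.17

Var(Ŷ) = N²·Var(ȳ) = N²·(1 − n/N)·s²/n.
f = 2771/10126 = 0.27365198; Var(ȳ) = 0.72634802·3.649/2771 = 9.5649365 × 10^-4.
Var(Ŷ) = 10126² · (9.5649365 × 10^-4) = 98074.914.
SE(Ŷ) = √(98074.914) = 313.17.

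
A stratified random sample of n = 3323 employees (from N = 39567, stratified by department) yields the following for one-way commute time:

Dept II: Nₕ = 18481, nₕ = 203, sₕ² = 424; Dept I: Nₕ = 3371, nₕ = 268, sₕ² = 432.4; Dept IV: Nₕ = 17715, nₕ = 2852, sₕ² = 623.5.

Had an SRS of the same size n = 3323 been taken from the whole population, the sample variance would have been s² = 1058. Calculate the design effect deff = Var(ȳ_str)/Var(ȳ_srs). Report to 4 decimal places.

Var(ȳ_str) = Σ Wₕ²(1−fₕ)sₕ²/nₕ with Wₕ = Nₕ/39567:
  Dept II: (18481/39567)²·(1−203/18481)·424/203 = 0.45066903
  Dept I: (3371/39567)²·(1−268/3371)·432.4/268 = 0.010780159
  Dept IV: (17715/39567)²·(1−2852/17715)·623.5/2852 = 0.036767858
  → Var(ȳ_str) = 0.49821705.
Var(ȳ_srs) = (1 − 3323/39567)·1058/3323 = 0.29164755.
deff = 0.49821705 / 0.29164755 = 1.7083.

1.7083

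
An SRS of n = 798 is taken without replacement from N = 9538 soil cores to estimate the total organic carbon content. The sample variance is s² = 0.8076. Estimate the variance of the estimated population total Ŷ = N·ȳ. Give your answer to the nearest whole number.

84365

Var(Ŷ) = N²·Var(ȳ) = N²·(1 − n/N)·s²/n.
f = 798/9538 = 0.08366534; Var(ȳ) = 0.91633466·0.8076/798 = 9.2735824 × 10^-4.
Var(Ŷ) = 9538² · (9.2735824 × 10^-4) = 84364.973.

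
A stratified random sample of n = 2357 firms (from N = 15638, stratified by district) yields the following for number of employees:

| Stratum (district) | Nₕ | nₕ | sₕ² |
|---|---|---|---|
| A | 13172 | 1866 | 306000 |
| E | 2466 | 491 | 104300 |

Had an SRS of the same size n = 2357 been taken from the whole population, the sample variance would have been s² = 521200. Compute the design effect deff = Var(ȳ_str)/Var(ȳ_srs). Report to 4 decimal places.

Var(ȳ_str) = Σ Wₕ²(1−fₕ)sₕ²/nₕ with Wₕ = Nₕ/15638:
  A: (13172/15638)²·(1−1866/13172)·306000/1866 = 99.863797
  E: (2466/15638)²·(1−491/2466)·104300/491 = 4.2305864
  → Var(ȳ_str) = 104.09438.
Var(ȳ_srs) = (1 − 2357/15638)·521200/2357 = 187.79948.
deff = 104.09438 / 187.79948 = 0.5543.

0.5543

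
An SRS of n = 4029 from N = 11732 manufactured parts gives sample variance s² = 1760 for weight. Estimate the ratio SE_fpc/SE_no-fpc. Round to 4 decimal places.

f = n/N = 4029/11732 = 0.34341971.
SE_no-fpc = √(s²/n) = 0.6609334; SE_fpc = √((1−f)s²/n) = 0.53555197.
Ratio = √(1−f) = 0.81029642.

0.8103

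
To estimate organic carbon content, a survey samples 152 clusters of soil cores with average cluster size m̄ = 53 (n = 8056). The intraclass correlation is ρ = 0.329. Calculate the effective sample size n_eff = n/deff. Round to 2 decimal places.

444.89

deff = 1 + (53 − 1)·0.329 = 1 + 17.108 = 18.108.
n_eff = 8056 / 18.108 = 444.89.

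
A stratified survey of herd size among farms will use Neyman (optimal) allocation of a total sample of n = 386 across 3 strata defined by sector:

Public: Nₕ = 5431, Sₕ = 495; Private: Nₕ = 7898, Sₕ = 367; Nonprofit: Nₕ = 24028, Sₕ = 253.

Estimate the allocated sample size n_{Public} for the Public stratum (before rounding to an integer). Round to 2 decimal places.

Neyman allocation: nₕ = n·NₕSₕ / Σⱼ NⱼSⱼ.
Σ NⱼSⱼ = 5431·495 + 7898·367 + 24028·253 = 1.1665995 × 10^7.
n_{Public} = 386·5431·495 / (1.1665995 × 10^7) = 88.95.

88.95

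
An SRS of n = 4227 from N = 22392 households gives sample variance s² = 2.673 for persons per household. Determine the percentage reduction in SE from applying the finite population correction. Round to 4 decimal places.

f = n/N = 4227/22392 = 0.18877278.
SE_no-fpc = √(s²/n) = 0.025146836; SE_fpc = √((1−f)s²/n) = 0.022649291.
Ratio = √(1−f) = 0.90068153. Reduction = 100·(1 − 0.90068153) = 9.9318%.

9.9318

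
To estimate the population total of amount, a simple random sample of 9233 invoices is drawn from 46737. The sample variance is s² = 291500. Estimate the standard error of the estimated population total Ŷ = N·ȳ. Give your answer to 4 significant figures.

Var(Ŷ) = N²·Var(ȳ) = N²·(1 − n/N)·s²/n.
f = 9233/46737 = 0.19755226; Var(ȳ) = 0.80244774·291500/9233 = 25.334508.
Var(Ŷ) = 46737² · 25.334508 = 5.5339361 × 10^10.
SE(Ŷ) = √(5.5339361 × 10^10) = 235200.

235200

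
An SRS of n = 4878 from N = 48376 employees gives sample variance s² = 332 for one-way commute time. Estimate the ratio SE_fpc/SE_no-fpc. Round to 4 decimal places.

f = n/N = 4878/48376 = 0.10083512.
SE_no-fpc = √(s²/n) = 0.26088442; SE_fpc = √((1−f)s²/n) = 0.24738184.
Ratio = √(1−f) = 0.94824305.

0.9482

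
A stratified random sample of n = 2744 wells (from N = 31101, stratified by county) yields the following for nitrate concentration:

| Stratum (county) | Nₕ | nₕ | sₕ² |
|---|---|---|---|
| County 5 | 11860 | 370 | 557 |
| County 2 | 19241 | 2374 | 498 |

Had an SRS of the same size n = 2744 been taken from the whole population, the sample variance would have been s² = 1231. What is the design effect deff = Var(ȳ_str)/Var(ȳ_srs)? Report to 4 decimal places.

0.6906

Var(ȳ_str) = Σ Wₕ²(1−fₕ)sₕ²/nₕ with Wₕ = Nₕ/31101:
  County 5: (11860/31101)²·(1−370/11860)·557/370 = 0.21208477
  County 2: (19241/31101)²·(1−2374/19241)·498/2374 = 0.070382616
  → Var(ȳ_str) = 0.28246739.
Var(ȳ_srs) = (1 − 2744/31101)·1231/2744 = 0.40903444.
deff = 0.28246739 / 0.40903444 = 0.6906.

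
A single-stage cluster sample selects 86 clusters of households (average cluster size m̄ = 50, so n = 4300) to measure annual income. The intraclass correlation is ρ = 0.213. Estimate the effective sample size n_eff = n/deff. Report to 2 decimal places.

deff = 1 + (50 − 1)·0.213 = 1 + 10.437 = 11.437.
n_eff = 4300 / 11.437 = 375.97.

375.97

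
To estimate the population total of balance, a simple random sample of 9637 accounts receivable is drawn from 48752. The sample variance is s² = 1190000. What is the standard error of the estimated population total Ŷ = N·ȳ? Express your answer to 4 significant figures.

Var(Ŷ) = N²·Var(ȳ) = N²·(1 − n/N)·s²/n.
f = 9637/48752 = 0.19767394; Var(ȳ) = 0.80232606·1190000/9637 = 99.073157.
Var(Ŷ) = 48752² · 99.073157 = 2.3547287 × 10^11.
SE(Ŷ) = √(2.3547287 × 10^11) = 485300.

485300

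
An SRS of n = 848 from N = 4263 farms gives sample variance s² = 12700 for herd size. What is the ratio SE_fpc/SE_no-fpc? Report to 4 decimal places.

0.8950

f = n/N = 848/4263 = 0.19892095.
SE_no-fpc = √(s²/n) = 3.8699374; SE_fpc = √((1−f)s²/n) = 3.4637108.
Ratio = √(1−f) = 0.89503020.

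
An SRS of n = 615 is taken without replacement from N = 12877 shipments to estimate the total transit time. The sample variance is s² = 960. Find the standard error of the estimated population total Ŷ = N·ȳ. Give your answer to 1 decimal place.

15699.5

Var(Ŷ) = N²·Var(ȳ) = N²·(1 − n/N)·s²/n.
f = 615/12877 = 0.04775957; Var(ȳ) = 0.95224043·960/615 = 1.4864241.
Var(Ŷ) = 12877² · 1.4864241 = 2.4647458 × 10^8.
SE(Ŷ) = √(2.4647458 × 10^8) = 15699.5.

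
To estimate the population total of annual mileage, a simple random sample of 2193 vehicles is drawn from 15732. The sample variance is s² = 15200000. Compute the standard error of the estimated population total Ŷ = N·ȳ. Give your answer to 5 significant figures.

Var(Ŷ) = N²·Var(ȳ) = N²·(1 − n/N)·s²/n.
f = 2193/15732 = 0.13939741; Var(ȳ) = 0.86060259·15200000/2193 = 5964.961.
Var(Ŷ) = 15732² · 5964.961 = 1.4763029 × 10^12.
SE(Ŷ) = √(1.4763029 × 10^12) = 1.2150 × 10^6.

1.2150 × 10^6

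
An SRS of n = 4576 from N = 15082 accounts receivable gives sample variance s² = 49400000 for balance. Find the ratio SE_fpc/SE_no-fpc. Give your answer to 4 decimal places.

0.8346

f = n/N = 4576/15082 = 0.30340804.
SE_no-fpc = √(s²/n) = 103.90118; SE_fpc = √((1−f)s²/n) = 86.718089.
Ratio = √(1−f) = 0.83462085.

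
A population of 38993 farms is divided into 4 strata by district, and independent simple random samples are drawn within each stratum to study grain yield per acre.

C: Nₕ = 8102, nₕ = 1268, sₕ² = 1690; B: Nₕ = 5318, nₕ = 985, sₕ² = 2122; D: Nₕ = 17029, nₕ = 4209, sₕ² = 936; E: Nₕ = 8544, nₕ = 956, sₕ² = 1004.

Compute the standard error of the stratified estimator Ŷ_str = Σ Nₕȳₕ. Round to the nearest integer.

Var(Ŷ_str) = Σₕ Nₕ²(1 − fₕ)sₕ²/nₕ.
C: 8102²·(1 − 1268/8102)·1690/1268 = 7.3796313 × 10^7.
B: 5318²·(1 − 985/5318)·2122/985 = 4.9641646 × 10^7.
D: 17029²·(1 − 4209/17029)·936/4209 = 4.8548307 × 10^7.
E: 8544²·(1 − 956/8544)·1004/956 = 6.8087029 × 10^7.
Sum = 2.400733 × 10^8.
SE = √(2.400733 × 10^8) = 15494.

15494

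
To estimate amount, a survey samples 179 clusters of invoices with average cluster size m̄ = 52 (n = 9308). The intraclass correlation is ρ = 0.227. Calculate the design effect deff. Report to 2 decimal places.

12.58

deff = 1 + (52 − 1)·0.227 = 1 + 11.577 = 12.577.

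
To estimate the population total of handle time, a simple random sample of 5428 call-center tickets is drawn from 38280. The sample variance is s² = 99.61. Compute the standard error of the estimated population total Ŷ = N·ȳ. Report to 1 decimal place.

Var(Ŷ) = N²·Var(ȳ) = N²·(1 − n/N)·s²/n.
f = 5428/38280 = 0.14179728; Var(ȳ) = 0.85820272·99.61/5428 = 0.015749.
Var(Ŷ) = 38280² · 0.015749 = 2.3077929 × 10^7.
SE(Ŷ) = √(2.3077929 × 10^7) = 4803.9.

4803.9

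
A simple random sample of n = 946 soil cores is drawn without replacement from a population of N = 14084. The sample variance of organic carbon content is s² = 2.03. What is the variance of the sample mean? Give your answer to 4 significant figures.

0.002002

Under SRS without replacement, Var(ȳ) = (1 − f)·s²/n with f = n/N = 946/14084 = 0.06716842.
Var(ȳ) = (1 − 0.06716842)·2.03/946 = 0.93283158·0.0021458774 = 0.0020017422.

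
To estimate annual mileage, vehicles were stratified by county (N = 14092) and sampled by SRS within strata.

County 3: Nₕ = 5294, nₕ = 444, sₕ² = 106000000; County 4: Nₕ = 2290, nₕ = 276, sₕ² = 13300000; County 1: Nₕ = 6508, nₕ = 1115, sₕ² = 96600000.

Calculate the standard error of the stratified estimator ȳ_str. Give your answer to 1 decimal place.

Var(ȳ_str) = Σₕ Wₕ²(1 − fₕ)sₕ²/nₕ with Wₕ = Nₕ/N, N = 14092.
County 3: Wₕ = 0.37567414; term = 0.37567414²·(1 − 0.08386853)·106000000/444 = 30867.631.
County 4: Wₕ = 0.16250355; term = 0.16250355²·(1 − 0.12052402)·13300000/276 = 1119.1602.
County 1: Wₕ = 0.46182231; term = 0.46182231²·(1 − 0.17132760)·96600000/1115 = 15312.107.
Sum = 47298.898.
SE = √(47298.898) = 217.5.

217.5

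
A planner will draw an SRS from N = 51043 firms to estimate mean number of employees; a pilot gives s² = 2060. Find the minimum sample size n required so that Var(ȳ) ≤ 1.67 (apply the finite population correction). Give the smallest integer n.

1205

Without fpc, n₀ = s²/D = 2060/1.67 = 1233.5329.
With fpc, (1 − n/N)·s²/n ≤ D requires n ≥ n₀/(1 + n₀/N) = 1233.5329/(1 + 1233.5329/51043) = 1204.4261.
Rounding up, n = 1205.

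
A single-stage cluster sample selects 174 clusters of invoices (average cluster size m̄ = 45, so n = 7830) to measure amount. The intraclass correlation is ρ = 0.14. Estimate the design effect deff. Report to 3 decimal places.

deff = 1 + (45 − 1)·0.14 = 1 + 6.16 = 7.16.

7.160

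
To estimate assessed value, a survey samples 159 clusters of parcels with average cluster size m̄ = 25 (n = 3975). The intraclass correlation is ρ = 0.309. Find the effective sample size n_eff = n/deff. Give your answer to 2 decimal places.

472.31

deff = 1 + (25 − 1)·0.309 = 1 + 7.416 = 8.416.
n_eff = 3975 / 8.416 = 472.31.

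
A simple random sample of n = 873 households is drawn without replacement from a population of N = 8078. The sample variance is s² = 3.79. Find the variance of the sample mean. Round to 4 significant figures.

0.003872

Under SRS without replacement, Var(ȳ) = (1 − f)·s²/n with f = n/N = 873/8078 = 0.10807130.
Var(ȳ) = (1 − 0.10807130)·3.79/873 = 0.89192870·0.0043413517 = 0.0038721761.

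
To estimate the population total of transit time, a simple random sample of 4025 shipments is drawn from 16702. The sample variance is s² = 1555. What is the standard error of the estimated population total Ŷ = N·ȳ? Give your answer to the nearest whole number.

9044

Var(Ŷ) = N²·Var(ȳ) = N²·(1 − n/N)·s²/n.
f = 4025/16702 = 0.24098910; Var(ȳ) = 0.75901090·1555/4025 = 0.29323278.
Var(Ŷ) = 16702² · 0.29323278 = 8.1799279 × 10^7.
SE(Ŷ) = √(8.1799279 × 10^7) = 9044.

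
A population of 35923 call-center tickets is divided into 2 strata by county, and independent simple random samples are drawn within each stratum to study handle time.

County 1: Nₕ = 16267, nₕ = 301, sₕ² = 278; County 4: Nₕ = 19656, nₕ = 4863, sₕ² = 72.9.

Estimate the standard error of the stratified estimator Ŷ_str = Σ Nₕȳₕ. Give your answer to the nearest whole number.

15628

Var(Ŷ_str) = Σₕ Nₕ²(1 − fₕ)sₕ²/nₕ.
County 1: 16267²·(1 − 301/16267)·278/301 = 2.3987329 × 10^8.
County 4: 19656²·(1 − 4863/19656)·72.9/4863 = 4.3588775 × 10^6.
Sum = 2.4423217 × 10^8.
SE = √(2.4423217 × 10^8) = 15628.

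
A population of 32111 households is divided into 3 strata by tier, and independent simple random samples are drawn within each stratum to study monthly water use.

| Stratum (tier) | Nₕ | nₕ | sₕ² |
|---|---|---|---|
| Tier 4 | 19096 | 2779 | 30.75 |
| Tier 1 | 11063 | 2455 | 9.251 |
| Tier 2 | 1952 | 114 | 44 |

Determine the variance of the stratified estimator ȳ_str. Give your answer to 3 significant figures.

0.00503

Var(ȳ_str) = Σₕ Wₕ²(1 − fₕ)sₕ²/nₕ with Wₕ = Nₕ/N, N = 32111.
Tier 4: Wₕ = 0.59468718; term = 0.59468718²·(1 − 0.14552786)·30.75/2779 = 0.0033437333.
Tier 1: Wₕ = 0.34452368; term = 0.34452368²·(1 − 0.22191087)·9.251/2455 = 3.4802039 × 10^-4.
Tier 2: Wₕ = 0.06078914; term = 0.06078914²·(1 − 0.05840164)·44/114 = 0.0013429674.
Sum = 0.0050347211.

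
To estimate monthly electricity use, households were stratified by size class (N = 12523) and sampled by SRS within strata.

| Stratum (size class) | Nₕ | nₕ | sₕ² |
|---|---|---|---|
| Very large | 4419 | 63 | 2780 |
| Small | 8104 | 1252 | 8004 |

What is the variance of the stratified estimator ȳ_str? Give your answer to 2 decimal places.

Var(ȳ_str) = Σₕ Wₕ²(1 − fₕ)sₕ²/nₕ with Wₕ = Nₕ/N, N = 12523.
Very large: Wₕ = 0.35287072; term = 0.35287072²·(1 − 0.01425662)·2780/63 = 5.4162582.
Small: Wₕ = 0.64712928; term = 0.64712928²·(1 − 0.15449161)·8004/1252 = 2.2636161.
Sum = 7.6798743.

7.68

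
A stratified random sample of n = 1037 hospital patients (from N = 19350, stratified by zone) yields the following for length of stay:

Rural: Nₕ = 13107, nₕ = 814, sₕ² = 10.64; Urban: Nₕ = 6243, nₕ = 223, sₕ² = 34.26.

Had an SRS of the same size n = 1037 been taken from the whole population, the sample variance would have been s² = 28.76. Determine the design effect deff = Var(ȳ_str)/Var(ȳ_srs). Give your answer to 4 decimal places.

Var(ȳ_str) = Σ Wₕ²(1−fₕ)sₕ²/nₕ with Wₕ = Nₕ/19350:
  Rural: (13107/19350)²·(1−814/13107)·10.64/814 = 0.0056249215
  Urban: (6243/19350)²·(1−223/6243)·34.26/223 = 0.015420924
  → Var(ȳ_str) = 0.021045846.
Var(ȳ_srs) = (1 − 1037/19350)·28.76/1037 = 0.026247543.
deff = 0.021045846 / 0.026247543 = 0.8018.

0.8018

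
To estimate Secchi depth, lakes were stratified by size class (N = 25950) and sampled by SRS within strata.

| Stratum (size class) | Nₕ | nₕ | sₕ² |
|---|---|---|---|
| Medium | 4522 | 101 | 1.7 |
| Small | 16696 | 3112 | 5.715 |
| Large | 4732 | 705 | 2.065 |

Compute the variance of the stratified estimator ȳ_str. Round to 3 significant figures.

0.00120

Var(ȳ_str) = Σₕ Wₕ²(1 − fₕ)sₕ²/nₕ with Wₕ = Nₕ/N, N = 25950.
Medium: Wₕ = 0.17425819; term = 0.17425819²·(1 − 0.02233525)·1.7/101 = 4.9969373 × 10^-4.
Small: Wₕ = 0.64339114; term = 0.64339114²·(1 − 0.18639195)·5.715/3112 = 6.1850331 × 10^-4.
Large: Wₕ = 0.18235067; term = 0.18235067²·(1 − 0.14898563)·2.065/705 = 8.2886267 × 10^-5.
Sum = 0.0012010833.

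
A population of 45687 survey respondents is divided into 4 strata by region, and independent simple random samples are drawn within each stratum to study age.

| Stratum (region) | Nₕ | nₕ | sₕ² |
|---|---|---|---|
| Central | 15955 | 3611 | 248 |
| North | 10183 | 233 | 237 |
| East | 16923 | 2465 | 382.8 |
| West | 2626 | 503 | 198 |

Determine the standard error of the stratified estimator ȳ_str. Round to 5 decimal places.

0.27406

Var(ȳ_str) = Σₕ Wₕ²(1 − fₕ)sₕ²/nₕ with Wₕ = Nₕ/N, N = 45687.
Central: Wₕ = 0.34922407; term = 0.34922407²·(1 − 0.22632404)·248/3611 = 0.0064802481.
North: Wₕ = 0.22288616; term = 0.22288616²·(1 − 0.02288127)·237/233 = 0.04937487.
East: Wₕ = 0.37041171; term = 0.37041171²·(1 − 0.14565975)·382.8/2465 = 0.018203517.
West: Wₕ = 0.05747806; term = 0.05747806²·(1 − 0.19154608)·198/503 = 0.0010513726.
Sum = 0.075110008.
SE = √(0.075110008) = 0.27406.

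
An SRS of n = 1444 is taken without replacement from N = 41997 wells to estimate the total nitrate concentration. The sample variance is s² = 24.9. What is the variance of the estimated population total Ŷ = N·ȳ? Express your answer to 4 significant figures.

2.937 × 10^7

Var(Ŷ) = N²·Var(ȳ) = N²·(1 − n/N)·s²/n.
f = 1444/41997 = 0.03438341; Var(ȳ) = 0.96561659·24.9/1444 = 0.016650868.
Var(Ŷ) = 41997² · 0.016650868 = 2.9367935 × 10^7.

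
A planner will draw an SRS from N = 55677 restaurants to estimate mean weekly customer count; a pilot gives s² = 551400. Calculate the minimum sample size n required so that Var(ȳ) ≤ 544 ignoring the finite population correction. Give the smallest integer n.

Without fpc, n₀ = s²/D = 551400/544 = 1013.6029.
Rounding up, n = 1014.

1014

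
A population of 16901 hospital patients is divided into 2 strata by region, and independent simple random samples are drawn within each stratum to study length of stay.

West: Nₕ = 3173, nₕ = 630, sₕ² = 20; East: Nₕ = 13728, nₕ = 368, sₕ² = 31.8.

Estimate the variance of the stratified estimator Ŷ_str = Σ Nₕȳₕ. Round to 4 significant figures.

Var(Ŷ_str) = Σₕ Nₕ²(1 − fₕ)sₕ²/nₕ.
West: 3173²·(1 − 630/3173)·20/630 = 256156.79.
East: 13728²·(1 − 368/13728)·31.8/368 = 1.5848678 × 10^7.
Sum = 1.6104835 × 10^7.

1.610 × 10^7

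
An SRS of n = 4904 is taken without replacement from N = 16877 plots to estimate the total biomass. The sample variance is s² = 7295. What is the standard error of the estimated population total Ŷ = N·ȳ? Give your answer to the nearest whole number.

Var(Ŷ) = N²·Var(ȳ) = N²·(1 − n/N)·s²/n.
f = 4904/16877 = 0.29057297; Var(ȳ) = 0.70942703·7295/4904 = 1.0553161.
Var(Ŷ) = 16877² · 1.0553161 = 3.0058899 × 10^8.
SE(Ŷ) = √(3.0058899 × 10^8) = 17338.

17338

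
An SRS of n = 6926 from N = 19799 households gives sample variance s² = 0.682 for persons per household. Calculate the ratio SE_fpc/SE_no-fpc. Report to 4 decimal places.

0.8063

f = n/N = 6926/19799 = 0.34981565.
SE_no-fpc = √(s²/n) = 0.0099231817; SE_fpc = √((1−f)s²/n) = 0.0080014593.
Ratio = √(1−f) = 0.80634010.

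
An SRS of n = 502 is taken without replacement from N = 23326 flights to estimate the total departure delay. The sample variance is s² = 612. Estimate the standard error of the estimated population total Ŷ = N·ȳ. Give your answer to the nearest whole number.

Var(Ŷ) = N²·Var(ȳ) = N²·(1 − n/N)·s²/n.
f = 502/23326 = 0.02152105; Var(ȳ) = 0.97847895·612/502 = 1.1928867.
Var(Ŷ) = 23326² · 1.1928867 = 6.4905237 × 10^8.
SE(Ŷ) = √(6.4905237 × 10^8) = 25477.

25477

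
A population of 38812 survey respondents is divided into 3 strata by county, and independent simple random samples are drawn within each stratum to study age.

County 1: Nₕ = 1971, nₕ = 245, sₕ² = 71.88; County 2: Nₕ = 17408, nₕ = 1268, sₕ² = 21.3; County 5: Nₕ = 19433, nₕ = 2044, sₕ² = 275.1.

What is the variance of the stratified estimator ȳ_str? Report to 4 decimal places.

0.0340

Var(ȳ_str) = Σₕ Wₕ²(1 − fₕ)sₕ²/nₕ with Wₕ = Nₕ/N, N = 38812.
County 1: Wₕ = 0.05078326; term = 0.05078326²·(1 − 0.12430238)·71.88/245 = 6.6257852 × 10^-4.
County 2: Wₕ = 0.44852108; term = 0.44852108²·(1 − 0.07284007)·21.3/1268 = 0.0031331466.
County 5: Wₕ = 0.50069566; term = 0.50069566²·(1 − 0.10518191)·275.1/2044 = 0.030192016.
Sum = 0.033987741.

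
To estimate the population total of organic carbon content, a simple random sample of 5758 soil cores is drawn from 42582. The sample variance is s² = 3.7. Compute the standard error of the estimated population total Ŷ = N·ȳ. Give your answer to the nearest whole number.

1004

Var(Ŷ) = N²·Var(ȳ) = N²·(1 − n/N)·s²/n.
f = 5758/42582 = 0.13522146; Var(ȳ) = 0.86477854·3.7/5758 = 5.5569306 × 10^-4.
Var(Ŷ) = 42582² · (5.5569306 × 10^-4) = 1.0075975 × 10^6.
SE(Ŷ) = √(1.0075975 × 10^6) = 1004.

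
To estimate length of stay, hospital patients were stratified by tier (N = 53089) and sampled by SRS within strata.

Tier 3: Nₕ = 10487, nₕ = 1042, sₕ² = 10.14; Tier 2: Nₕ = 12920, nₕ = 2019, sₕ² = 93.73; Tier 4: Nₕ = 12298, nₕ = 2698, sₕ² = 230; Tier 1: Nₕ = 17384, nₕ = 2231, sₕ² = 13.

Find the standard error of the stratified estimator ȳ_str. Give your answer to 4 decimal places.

Var(ȳ_str) = Σₕ Wₕ²(1 − fₕ)sₕ²/nₕ with Wₕ = Nₕ/N, N = 53089.
Tier 3: Wₕ = 0.19753621; term = 0.19753621²·(1 − 0.09936111)·10.14/1042 = 3.4199076 × 10^-4.
Tier 2: Wₕ = 0.24336492; term = 0.24336492²·(1 − 0.15626935)·93.73/2019 = 0.0023198615.
Tier 4: Wₕ = 0.23164874; term = 0.23164874²·(1 − 0.21938527)·230/2698 = 0.0035709397.
Tier 1: Wₕ = 0.32745013; term = 0.32745013²·(1 − 0.12833640)·13/2231 = 5.4460676 × 10^-4.
Sum = 0.0067773987.
SE = √(0.0067773987) = 0.0823.

0.0823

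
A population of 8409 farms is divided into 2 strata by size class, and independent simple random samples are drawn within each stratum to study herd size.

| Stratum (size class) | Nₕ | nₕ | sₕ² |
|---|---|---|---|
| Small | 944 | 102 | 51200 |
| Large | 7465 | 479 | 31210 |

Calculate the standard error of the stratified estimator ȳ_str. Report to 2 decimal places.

Var(ȳ_str) = Σₕ Wₕ²(1 − fₕ)sₕ²/nₕ with Wₕ = Nₕ/N, N = 8409.
Small: Wₕ = 0.11226067; term = 0.11226067²·(1 − 0.10805085)·51200/102 = 5.6424169.
Large: Wₕ = 0.88773933; term = 0.88773933²·(1 − 0.06416611)·31210/479 = 48.053823.
Sum = 53.69624.
SE = √(53.69624) = 7.33.

7.33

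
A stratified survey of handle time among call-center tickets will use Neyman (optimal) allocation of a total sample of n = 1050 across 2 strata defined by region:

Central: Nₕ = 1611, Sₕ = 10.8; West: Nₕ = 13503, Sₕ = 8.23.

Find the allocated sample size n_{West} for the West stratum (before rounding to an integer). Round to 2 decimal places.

Neyman allocation: nₕ = n·NₕSₕ / Σⱼ NⱼSⱼ.
Σ NⱼSⱼ = 1611·10.8 + 13503·8.23 = 128528.49.
n_{West} = 1050·13503·8.23 / 128528.49 = 907.86.

907.86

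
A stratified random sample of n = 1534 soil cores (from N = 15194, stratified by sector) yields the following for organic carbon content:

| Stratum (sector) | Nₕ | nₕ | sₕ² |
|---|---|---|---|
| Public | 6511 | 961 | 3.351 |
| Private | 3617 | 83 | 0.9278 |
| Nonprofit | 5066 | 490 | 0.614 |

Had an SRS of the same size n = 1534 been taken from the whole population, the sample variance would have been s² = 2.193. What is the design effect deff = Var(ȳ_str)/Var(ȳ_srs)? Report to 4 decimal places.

Var(ȳ_str) = Σ Wₕ²(1−fₕ)sₕ²/nₕ with Wₕ = Nₕ/15194:
  Public: (6511/15194)²·(1−961/6511)·3.351/961 = 5.4581752 × 10^-4
  Private: (3617/15194)²·(1−83/3617)·0.9278/83 = 6.1893791 × 10^-4
  Nonprofit: (5066/15194)²·(1−490/5066)·0.614/490 = 1.2582857 × 10^-4
  → Var(ȳ_str) = 0.001290584.
Var(ȳ_srs) = (1 − 1534/15194)·2.193/1534 = 0.0012852625.
deff = 0.001290584 / 0.0012852625 = 1.0041.

1.0041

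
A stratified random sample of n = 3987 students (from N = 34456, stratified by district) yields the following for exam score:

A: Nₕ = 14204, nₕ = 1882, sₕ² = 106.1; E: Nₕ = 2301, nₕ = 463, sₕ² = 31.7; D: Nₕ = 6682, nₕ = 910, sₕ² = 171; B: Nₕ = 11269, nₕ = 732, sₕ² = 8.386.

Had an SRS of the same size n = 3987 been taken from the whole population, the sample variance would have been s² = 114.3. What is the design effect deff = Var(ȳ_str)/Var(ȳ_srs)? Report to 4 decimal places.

Var(ȳ_str) = Σ Wₕ²(1−fₕ)sₕ²/nₕ with Wₕ = Nₕ/34456:
  A: (14204/34456)²·(1−1882/14204)·106.1/1882 = 0.0083110887
  E: (2301/34456)²·(1−463/2301)·31.7/463 = 2.4389937 × 10^-4
  D: (6682/34456)²·(1−910/6682)·171/910 = 0.0061046082
  B: (11269/34456)²·(1−732/11269)·8.386/732 = 0.0011458201
  → Var(ȳ_str) = 0.015805416.
Var(ȳ_srs) = (1 − 3987/34456)·114.3/3987 = 0.025350897.
deff = 0.015805416 / 0.025350897 = 0.6235.

0.6235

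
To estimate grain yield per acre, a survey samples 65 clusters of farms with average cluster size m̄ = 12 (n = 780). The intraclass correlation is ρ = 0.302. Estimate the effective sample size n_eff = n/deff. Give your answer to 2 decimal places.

deff = 1 + (12 − 1)·0.302 = 1 + 3.322 = 4.322.
n_eff = 780 / 4.322 = 180.47.

180.47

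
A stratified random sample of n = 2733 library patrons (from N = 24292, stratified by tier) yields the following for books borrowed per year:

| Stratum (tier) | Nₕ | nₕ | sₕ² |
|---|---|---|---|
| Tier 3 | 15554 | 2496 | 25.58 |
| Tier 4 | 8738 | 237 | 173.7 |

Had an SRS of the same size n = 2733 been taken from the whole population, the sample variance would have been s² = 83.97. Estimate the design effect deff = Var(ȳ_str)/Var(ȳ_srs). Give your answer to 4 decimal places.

Var(ȳ_str) = Σ Wₕ²(1−fₕ)sₕ²/nₕ with Wₕ = Nₕ/24292:
  Tier 3: (15554/24292)²·(1−2496/15554)·25.58/2496 = 0.0035273469
  Tier 4: (8738/24292)²·(1−237/8738)·173.7/237 = 0.092258626
  → Var(ȳ_str) = 0.095785973.
Var(ȳ_srs) = (1 − 2733/24292)·83.97/2733 = 0.027267785.
deff = 0.095785973 / 0.027267785 = 3.5128.

3.5128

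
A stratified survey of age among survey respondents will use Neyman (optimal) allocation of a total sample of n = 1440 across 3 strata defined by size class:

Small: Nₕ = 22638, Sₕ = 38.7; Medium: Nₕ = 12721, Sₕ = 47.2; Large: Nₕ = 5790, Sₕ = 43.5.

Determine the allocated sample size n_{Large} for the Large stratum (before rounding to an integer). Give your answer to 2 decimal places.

209.84

Neyman allocation: nₕ = n·NₕSₕ / Σⱼ NⱼSⱼ.
Σ NⱼSⱼ = 22638·38.7 + 12721·47.2 + 5790·43.5 = 1.7283868 × 10^6.
n_{Large} = 1440·5790·43.5 / (1.7283868 × 10^6) = 209.84.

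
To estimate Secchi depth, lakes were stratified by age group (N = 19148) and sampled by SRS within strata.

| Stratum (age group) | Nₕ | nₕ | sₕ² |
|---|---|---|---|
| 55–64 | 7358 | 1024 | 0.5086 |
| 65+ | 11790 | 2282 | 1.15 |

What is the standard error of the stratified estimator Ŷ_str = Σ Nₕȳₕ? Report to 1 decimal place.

Var(Ŷ_str) = Σₕ Nₕ²(1 − fₕ)sₕ²/nₕ.
55–64: 7358²·(1 − 1024/7358)·0.5086/1024 = 23148.041.
65+: 11790²·(1 − 2282/11790)·1.15/2282 = 56491.77.
Sum = 79639.811.
SE = √(79639.811) = 282.2.

282.2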